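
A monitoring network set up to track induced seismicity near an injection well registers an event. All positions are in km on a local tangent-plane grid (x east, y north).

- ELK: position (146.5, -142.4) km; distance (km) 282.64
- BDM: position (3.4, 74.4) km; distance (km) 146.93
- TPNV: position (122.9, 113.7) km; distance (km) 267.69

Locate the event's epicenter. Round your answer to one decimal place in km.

-108.6 km east, -20.7 km north

Circle about each station: (x − 146.5)² + (y + 142.4)² = 282.64²; (x − 3.4)² + (y − 74.4)² = 146.93²; (x − 122.9)² + (y − 113.7)² = 267.69².
Subtracting pairs of circle equations eliminates x²+y² and gives linear equations (the radical axes):
-286.2 x + 433.6 y = 22103.85
-47.2 x + 512.2 y = -5480.48
Solving the 2×2 system: x ≈ -108.6, y ≈ -20.7 km.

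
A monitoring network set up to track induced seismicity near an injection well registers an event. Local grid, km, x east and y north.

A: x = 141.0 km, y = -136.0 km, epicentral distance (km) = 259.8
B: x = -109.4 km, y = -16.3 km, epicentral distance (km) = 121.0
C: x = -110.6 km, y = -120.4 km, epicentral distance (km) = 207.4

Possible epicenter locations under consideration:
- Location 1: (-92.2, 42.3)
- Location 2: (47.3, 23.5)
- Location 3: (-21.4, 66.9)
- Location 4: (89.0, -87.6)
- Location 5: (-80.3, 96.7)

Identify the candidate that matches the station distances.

Location 3

For each candidate, compare |candidate − station| to the reported distance:
Location 1: residuals A 33.8, B 59.9, C 43.7 → max 59.9 km
Location 2: residuals A 74.8, B 40.7, C 6.2 → max 74.8 km
Location 3: residuals A 0.1, B 0.1, C 0.1 → max 0.1 km
Location 4: residuals A 188.8, B 89.8, C 5.1 → max 188.8 km
Location 5: residuals A 61.3, B 4.3, C 11.8 → max 61.3 km
Only Location 3 has all residuals ≈ 0.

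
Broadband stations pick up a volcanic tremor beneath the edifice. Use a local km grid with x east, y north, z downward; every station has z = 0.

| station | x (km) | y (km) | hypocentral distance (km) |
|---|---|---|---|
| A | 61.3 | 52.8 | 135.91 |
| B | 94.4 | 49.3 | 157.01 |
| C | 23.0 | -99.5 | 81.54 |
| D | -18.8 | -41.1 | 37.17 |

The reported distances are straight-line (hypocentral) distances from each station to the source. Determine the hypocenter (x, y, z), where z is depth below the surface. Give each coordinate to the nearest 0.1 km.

Each station gives a sphere (x−x_i)² + (y−y_i)² + z² = d_i² (stations at z=0).
Subtracting the A sphere from B and C: z² cancels, leaving linear equations in x and y:
66.2 x − 7.0 y = -1384.29
-76.6 x − 304.6 y = 15706.48
Solving: x ≈ -25.680, y ≈ -45.106 km (keep extra digits for the depth step; rounded: -25.7, -45.1).
Then from the A sphere: z² = 135.91² − (x − 61.3)² − (y − 52.8)² with x = -25.680, y = -45.106, so z ≈ 36.338 ≈ 36.3 km.
Check against D (with the unrounded solution): distance 37.20 ≈ 37.17 km. ✓

(-25.7, -45.1, 36.3)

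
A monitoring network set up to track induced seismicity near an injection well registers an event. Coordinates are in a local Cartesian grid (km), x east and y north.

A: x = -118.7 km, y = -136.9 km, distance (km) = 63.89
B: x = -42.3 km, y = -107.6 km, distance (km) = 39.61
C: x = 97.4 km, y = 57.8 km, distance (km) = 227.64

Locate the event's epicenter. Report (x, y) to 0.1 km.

-77.0 km east, -88.5 km north

Circle about each station: (x + 118.7)² + (y + 136.9)² = 63.89²; (x + 42.3)² + (y + 107.6)² = 39.61²; (x − 97.4)² + (y − 57.8)² = 227.64².
Subtracting pairs of circle equations eliminates x²+y² and gives linear equations (the radical axes):
152.8 x + 58.6 y = -16951.27
432.2 x + 389.4 y = -67741.74
Solving the 2×2 system: x ≈ -77.0, y ≈ -88.5 km.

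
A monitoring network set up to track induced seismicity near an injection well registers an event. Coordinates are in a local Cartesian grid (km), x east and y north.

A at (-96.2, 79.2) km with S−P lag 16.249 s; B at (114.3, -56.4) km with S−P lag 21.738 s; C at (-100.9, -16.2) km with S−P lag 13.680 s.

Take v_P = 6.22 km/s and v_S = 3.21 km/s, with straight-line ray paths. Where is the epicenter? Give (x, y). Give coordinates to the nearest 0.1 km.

Distance from S−P lag: d = Δt · v_P v_S / (v_P − v_S) = Δt · (6.22·3.21)/(6.22−3.21) ≈ 6.6333·Δt.
So d_A = 107.78, d_B = 144.19, d_C = 90.74 km.
Circle about each station: (x + 96.2)² + (y − 79.2)² = 107.78²; (x − 114.3)² + (y + 56.4)² = 144.19²; (x + 100.9)² + (y + 16.2)² = 90.74².
Subtracting the A equation from the B and C equations removes the quadratic terms:
421.0 x − 271.2 y = -8455.86
-9.4 x − 190.8 y = -1701.05
Solving the 2×2 system: x ≈ -13.9, y ≈ 9.6 km.

-13.9 km east, 9.6 km north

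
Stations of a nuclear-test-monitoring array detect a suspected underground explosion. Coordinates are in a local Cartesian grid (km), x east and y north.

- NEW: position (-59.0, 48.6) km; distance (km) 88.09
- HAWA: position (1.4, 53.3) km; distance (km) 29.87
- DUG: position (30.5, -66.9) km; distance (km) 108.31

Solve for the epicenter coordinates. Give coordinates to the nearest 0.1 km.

Circle about each station: (x + 59.0)² + (y − 48.6)² = 88.09²; (x − 1.4)² + (y − 53.3)² = 29.87²; (x − 30.5)² + (y + 66.9)² = 108.31².
Subtracting pairs of circle equations eliminates x²+y² and gives linear equations (the radical axes):
120.8 x + 9.4 y = 3867.52
179.0 x − 231.0 y = -4408.31
Solving the 2×2 system: x ≈ 28.8, y ≈ 41.4 km.

x ≈ 28.8 km, y ≈ 41.4 km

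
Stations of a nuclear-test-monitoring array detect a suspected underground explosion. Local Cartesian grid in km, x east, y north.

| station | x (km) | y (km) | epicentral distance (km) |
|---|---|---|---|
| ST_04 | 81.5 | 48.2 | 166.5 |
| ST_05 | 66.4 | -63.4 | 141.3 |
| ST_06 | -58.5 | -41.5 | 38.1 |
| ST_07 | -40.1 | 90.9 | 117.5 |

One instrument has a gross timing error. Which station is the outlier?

ST_06

Solve using three stations at a time. Using ST_04, ST_05, ST_07 (subtract circle equations pairwise → linear system) gives (x, y) ≈ (-69.0, -23.0).
Distances from that point to each station vs reported:
  ST_04: calculated 166.5 vs reported 166.5 → residual 0.0 km
  ST_05: calculated 141.3 vs reported 141.3 → residual 0.0 km
  ST_06: calculated 21.3 vs reported 38.1 → residual 16.8 km
  ST_07: calculated 117.5 vs reported 117.5 → residual 0.0 km
ST_04, ST_05, ST_07 are mutually consistent (residuals ≈ 0); ST_06 is off by 16.8 km.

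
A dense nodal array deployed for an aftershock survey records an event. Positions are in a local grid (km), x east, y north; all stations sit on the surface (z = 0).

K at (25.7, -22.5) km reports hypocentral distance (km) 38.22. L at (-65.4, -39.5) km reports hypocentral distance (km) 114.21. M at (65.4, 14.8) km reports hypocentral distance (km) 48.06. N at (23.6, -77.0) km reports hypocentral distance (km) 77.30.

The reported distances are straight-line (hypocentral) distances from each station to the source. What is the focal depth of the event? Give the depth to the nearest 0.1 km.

Each station gives a sphere (x−x_i)² + (y−y_i)² + z² = d_i² (stations at z=0).
Subtracting the K sphere from L and M: z² cancels, leaving linear equations in x and y:
-182.2 x − 34.0 y = -6912.49
79.4 x + 74.6 y = 2480.46
Solving: x ≈ 39.599, y ≈ -8.897 km (keep extra digits for the depth step; rounded: 39.6, -8.9).
Then from the K sphere: z² = 38.22² − (x − 25.7)² − (y + 22.5)² with x = 39.599, y = -8.897, so z ≈ 32.902 ≈ 32.9 km.

32.9 km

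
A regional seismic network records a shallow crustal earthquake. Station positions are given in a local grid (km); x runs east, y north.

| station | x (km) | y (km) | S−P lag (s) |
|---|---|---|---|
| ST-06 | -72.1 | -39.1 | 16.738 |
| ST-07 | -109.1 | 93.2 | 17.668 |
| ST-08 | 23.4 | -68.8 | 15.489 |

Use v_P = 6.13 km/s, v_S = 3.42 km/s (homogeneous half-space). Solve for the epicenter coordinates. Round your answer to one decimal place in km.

Distance from S−P lag: d = Δt · v_P v_S / (v_P − v_S) = Δt · (6.13·3.42)/(6.13−3.42) ≈ 7.7360·Δt.
So d_ST-06 = 129.49, d_ST-07 = 136.68, d_ST-08 = 119.82 km.
Circle about each station: (x + 72.1)² + (y + 39.1)² = 129.49²; (x + 109.1)² + (y − 93.2)² = 136.68²; (x − 23.4)² + (y + 68.8)² = 119.82².
Subtracting the ST-06 equation from the ST-07 and ST-08 equations removes the quadratic terms:
-74.0 x + 264.6 y = 11948.07
191.0 x − 59.4 y = 964.61
Solving the 2×2 system: x ≈ 20.9, y ≈ 51.0 km.
Check against ST-06 (with the unrounded x, y): √((x + 72.1)²+(y + 39.1)²) = 129.50 ≈ 129.49 km. ✓

x ≈ 20.9 km, y ≈ 51.0 km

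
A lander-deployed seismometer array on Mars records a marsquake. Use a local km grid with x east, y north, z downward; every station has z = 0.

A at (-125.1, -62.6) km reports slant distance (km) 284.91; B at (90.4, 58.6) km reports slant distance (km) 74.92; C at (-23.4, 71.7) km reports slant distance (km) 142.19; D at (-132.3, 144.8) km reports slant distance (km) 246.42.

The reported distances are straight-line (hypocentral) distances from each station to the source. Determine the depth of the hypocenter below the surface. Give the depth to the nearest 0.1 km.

depth ≈ 62.5 km

Each station gives a sphere (x−x_i)² + (y−y_i)² + z² = d_i² (stations at z=0).
Subtracting the A sphere from B and C: z² cancels, leaving linear equations in x and y:
431.0 x + 242.4 y = 67598.05
203.4 x + 268.6 y = 47075.39
Solving: x ≈ 101.497, y ≈ 98.402 km (keep extra digits for the depth step; rounded: 101.5, 98.4).
Then from the A sphere: z² = 284.91² − (x + 125.1)² − (y + 62.6)² with x = 101.497, y = 98.402, so z ≈ 62.497 ≈ 62.5 km.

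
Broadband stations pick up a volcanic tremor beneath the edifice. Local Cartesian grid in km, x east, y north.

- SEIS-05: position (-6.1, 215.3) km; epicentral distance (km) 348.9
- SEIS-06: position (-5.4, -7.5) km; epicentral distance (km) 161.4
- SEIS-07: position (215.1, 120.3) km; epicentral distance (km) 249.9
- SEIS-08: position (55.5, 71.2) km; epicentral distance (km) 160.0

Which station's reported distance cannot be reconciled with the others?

SEIS-08

Solve using three stations at a time. Using SEIS-05, SEIS-06, SEIS-07 (subtract circle equations pairwise → linear system) gives (x, y) ≈ (119.0, -110.4).
Distances from that point to each station vs reported:
  SEIS-05: calculated 348.9 vs reported 348.9 → residual 0.0 km
  SEIS-06: calculated 161.5 vs reported 161.4 → residual 0.1 km
  SEIS-07: calculated 249.9 vs reported 249.9 → residual 0.0 km
  SEIS-08: calculated 192.4 vs reported 160.0 → residual 32.4 km
SEIS-05, SEIS-06, SEIS-07 are mutually consistent (residuals ≈ 0); SEIS-08 is off by 32.4 km.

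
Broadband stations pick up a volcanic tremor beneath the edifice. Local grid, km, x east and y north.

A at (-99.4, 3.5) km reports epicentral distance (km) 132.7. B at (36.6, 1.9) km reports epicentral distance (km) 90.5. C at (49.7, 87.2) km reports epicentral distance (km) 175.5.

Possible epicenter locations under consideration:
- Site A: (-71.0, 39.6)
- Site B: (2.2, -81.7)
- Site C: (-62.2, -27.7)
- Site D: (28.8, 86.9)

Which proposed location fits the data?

Site B

For each candidate, compare |candidate − station| to the reported distance:
Site A: residuals A 86.8, B 23.5, C 45.8 → max 86.8 km
Site B: residuals A 0.1, B 0.1, C 0.0 → max 0.1 km
Site C: residuals A 84.1, B 12.6, C 15.1 → max 84.1 km
Site D: residuals A 20.2, B 5.1, C 154.6 → max 154.6 km
Only Site B has all residuals ≈ 0.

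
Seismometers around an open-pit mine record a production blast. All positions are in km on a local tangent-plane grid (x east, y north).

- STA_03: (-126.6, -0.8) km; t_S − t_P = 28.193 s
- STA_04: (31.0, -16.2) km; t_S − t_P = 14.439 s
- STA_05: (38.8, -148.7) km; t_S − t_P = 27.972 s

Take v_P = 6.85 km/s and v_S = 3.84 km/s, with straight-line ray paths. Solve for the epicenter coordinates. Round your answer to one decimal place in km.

Distance from S−P lag: d = Δt · v_P v_S / (v_P − v_S) = Δt · (6.85·3.84)/(6.85−3.84) ≈ 8.7389·Δt.
So d_STA_03 = 246.37, d_STA_04 = 126.18, d_STA_05 = 244.44 km.
Circle about each station: (x + 126.6)² + (y + 0.8)² = 246.37²; (x − 31.0)² + (y + 16.2)² = 126.18²; (x − 38.8)² + (y + 148.7)² = 244.44².
Subtracting pairs of circle equations eliminates x²+y² and gives linear equations (the radical axes):
315.2 x − 30.8 y = 29972.02
330.8 x − 295.8 y = 8536.19
Solving the 2×2 system: x ≈ 103.6, y ≈ 87.0 km.
Check against STA_03 (with the unrounded x, y): √((x + 126.6)²+(y + 0.8)²) = 246.36 ≈ 246.37 km. ✓

103.6 km east, 87.0 km north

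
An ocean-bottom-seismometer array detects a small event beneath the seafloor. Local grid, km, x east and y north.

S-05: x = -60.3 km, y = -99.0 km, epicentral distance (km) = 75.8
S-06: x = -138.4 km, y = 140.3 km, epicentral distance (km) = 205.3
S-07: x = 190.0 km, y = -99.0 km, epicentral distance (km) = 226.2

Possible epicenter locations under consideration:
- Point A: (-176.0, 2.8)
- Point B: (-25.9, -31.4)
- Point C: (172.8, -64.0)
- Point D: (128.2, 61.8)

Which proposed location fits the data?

Point B

For each candidate, compare |candidate − station| to the reported distance:
Point A: residuals S-05 78.3, S-06 62.8, S-07 153.7 → max 153.7 km
Point B: residuals S-05 0.0, S-06 0.0, S-07 0.0 → max 0.0 km
Point C: residuals S-05 159.9, S-06 167.0, S-07 187.2 → max 187.2 km
Point D: residuals S-05 172.0, S-06 72.6, S-07 53.9 → max 172.0 km
Only Point B has all residuals ≈ 0.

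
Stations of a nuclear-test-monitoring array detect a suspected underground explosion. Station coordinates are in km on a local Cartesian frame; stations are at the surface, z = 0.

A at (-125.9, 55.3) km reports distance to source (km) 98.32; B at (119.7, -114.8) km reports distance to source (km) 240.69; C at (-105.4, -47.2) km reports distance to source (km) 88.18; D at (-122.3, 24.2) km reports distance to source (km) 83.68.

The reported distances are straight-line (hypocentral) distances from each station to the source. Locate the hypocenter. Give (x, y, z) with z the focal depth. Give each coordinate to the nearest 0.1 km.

x ≈ -79.3 km, y ≈ 2.1 km, depth ≈ 68.3 km

Each station gives a sphere (x−x_i)² + (y−y_i)² + z² = d_i² (stations at z=0).
Subtracting the A sphere from B and C: z² cancels, leaving linear equations in x and y:
491.2 x − 340.2 y = -39666.62
41.0 x − 205.0 y = -3680.79
Solving: x ≈ -79.304, y ≈ 2.094 km (keep extra digits for the depth step; rounded: -79.3, 2.1).
Then from the A sphere: z² = 98.32² − (x + 125.9)² − (y − 55.3)² with x = -79.304, y = 2.094, so z ≈ 68.299 ≈ 68.3 km.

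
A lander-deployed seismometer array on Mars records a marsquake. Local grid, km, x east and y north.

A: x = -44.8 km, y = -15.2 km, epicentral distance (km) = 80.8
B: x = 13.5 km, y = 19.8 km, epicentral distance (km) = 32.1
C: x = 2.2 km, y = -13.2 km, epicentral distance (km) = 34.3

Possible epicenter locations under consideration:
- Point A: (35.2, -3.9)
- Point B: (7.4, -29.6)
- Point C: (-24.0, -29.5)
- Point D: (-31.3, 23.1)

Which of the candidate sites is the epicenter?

Point A

For each candidate, compare |candidate − station| to the reported distance:
Point A: residuals A 0.0, B 0.0, C 0.0 → max 0.0 km
Point B: residuals A 26.7, B 17.7, C 17.1 → max 26.7 km
Point C: residuals A 55.6, B 29.8, C 3.4 → max 55.6 km
Point D: residuals A 40.2, B 12.8, C 15.1 → max 40.2 km
Only Point A has all residuals ≈ 0.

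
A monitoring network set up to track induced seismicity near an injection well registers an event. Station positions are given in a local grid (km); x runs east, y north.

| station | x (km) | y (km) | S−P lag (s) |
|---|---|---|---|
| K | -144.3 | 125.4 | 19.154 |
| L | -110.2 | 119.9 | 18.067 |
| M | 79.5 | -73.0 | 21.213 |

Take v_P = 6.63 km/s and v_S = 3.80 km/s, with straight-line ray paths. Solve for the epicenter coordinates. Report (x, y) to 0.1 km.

(-106.6, -40.9)

Distance from S−P lag: d = Δt · v_P v_S / (v_P − v_S) = Δt · (6.63·3.80)/(6.63−3.80) ≈ 8.9025·Δt.
So d_K = 170.52, d_L = 160.84, d_M = 188.85 km.
Circle about each station: (x + 144.3)² + (y − 125.4)² = 170.52²; (x + 110.2)² + (y − 119.9)² = 160.84²; (x − 79.5)² + (y + 73.0)² = 188.85².
Subtracting the K equation from the L and M equations removes the quadratic terms:
68.2 x − 11.0 y = -6820.04
447.6 x − 396.8 y = -31485.65
Solving the 2×2 system: x ≈ -106.6, y ≈ -40.9 km.
Check against K (with the unrounded x, y): √((x + 144.3)²+(y − 125.4)²) = 170.52 ≈ 170.52 km. ✓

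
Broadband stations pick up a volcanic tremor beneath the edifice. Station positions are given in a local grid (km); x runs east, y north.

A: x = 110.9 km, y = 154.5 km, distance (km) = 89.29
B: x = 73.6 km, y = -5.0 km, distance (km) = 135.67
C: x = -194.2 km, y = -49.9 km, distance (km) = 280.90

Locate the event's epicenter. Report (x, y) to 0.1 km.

27.5 km east, 122.6 km north

Circle about each station: (x − 110.9)² + (y − 154.5)² = 89.29²; (x − 73.6)² + (y + 5.0)² = 135.67²; (x + 194.2)² + (y + 49.9)² = 280.90².
Subtracting the A equation from the B and C equations removes the quadratic terms:
-74.6 x − 319.0 y = -41160.74
-610.2 x − 408.8 y = -66897.52
Solving the 2×2 system: x ≈ 27.5, y ≈ 122.6 km.
Check against A (with the unrounded x, y): √((x − 110.9)²+(y − 154.5)²) = 89.30 ≈ 89.29 km. ✓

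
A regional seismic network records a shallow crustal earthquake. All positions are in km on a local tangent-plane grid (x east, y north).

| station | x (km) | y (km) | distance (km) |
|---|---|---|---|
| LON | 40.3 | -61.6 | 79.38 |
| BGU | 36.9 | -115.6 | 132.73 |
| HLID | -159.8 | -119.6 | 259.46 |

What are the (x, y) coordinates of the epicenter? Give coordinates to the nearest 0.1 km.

x ≈ 62.2 km, y ≈ 14.7 km

Circle about each station: (x − 40.3)² + (y + 61.6)² = 79.38²; (x − 36.9)² + (y + 115.6)² = 132.73²; (x + 159.8)² + (y + 119.6)² = 259.46².
Subtracting pairs of circle equations eliminates x²+y² and gives linear equations (the radical axes):
-6.8 x − 108.0 y = -2009.75
-400.2 x − 116.0 y = -26596.76
Solving the 2×2 system: x ≈ 62.2, y ≈ 14.7 km.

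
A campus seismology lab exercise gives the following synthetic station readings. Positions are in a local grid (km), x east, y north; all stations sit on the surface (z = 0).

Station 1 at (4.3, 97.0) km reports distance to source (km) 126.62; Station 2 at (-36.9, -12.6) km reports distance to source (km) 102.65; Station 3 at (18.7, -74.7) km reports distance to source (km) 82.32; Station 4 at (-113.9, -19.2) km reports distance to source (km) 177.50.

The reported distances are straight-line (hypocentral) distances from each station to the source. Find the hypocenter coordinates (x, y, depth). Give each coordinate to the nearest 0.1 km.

Each station gives a sphere (x−x_i)² + (y−y_i)² + z² = d_i² (stations at z=0).
Subtracting the Station 1 sphere from Station 2 and Station 3: z² cancels, leaving linear equations in x and y:
-82.4 x − 219.2 y = -2411.52
28.8 x − 343.4 y = 5758.33
Solving: x ≈ 60.399, y ≈ -11.703 km (keep extra digits for the depth step; rounded: 60.4, -11.7).
Then from the Station 1 sphere: z² = 126.62² − (x − 4.3)² − (y − 97.0)² with x = 60.399, y = -11.703, so z ≈ 32.698 ≈ 32.7 km.

x ≈ 60.4 km, y ≈ -11.7 km, depth ≈ 32.7 km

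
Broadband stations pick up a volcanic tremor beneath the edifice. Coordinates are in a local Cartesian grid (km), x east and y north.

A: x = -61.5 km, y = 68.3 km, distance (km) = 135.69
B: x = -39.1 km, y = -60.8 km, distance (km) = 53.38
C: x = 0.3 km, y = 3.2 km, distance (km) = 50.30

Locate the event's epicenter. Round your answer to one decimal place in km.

Circle about each station: (x + 61.5)² + (y − 68.3)² = 135.69²; (x + 39.1)² + (y + 60.8)² = 53.38²; (x − 0.3)² + (y − 3.2)² = 50.30².
Subtracting the A equation from the B and C equations removes the quadratic terms:
44.8 x − 258.2 y = 12340.66
123.6 x − 130.2 y = 7444.88
Solving the 2×2 system: x ≈ 12.1, y ≈ -45.7 km.

(12.1, -45.7)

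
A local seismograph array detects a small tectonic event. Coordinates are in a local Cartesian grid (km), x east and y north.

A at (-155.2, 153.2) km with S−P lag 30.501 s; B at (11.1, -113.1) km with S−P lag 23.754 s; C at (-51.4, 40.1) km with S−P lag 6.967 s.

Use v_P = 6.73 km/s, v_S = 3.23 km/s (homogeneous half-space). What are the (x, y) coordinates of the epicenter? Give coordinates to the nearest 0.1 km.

Distance from S−P lag: d = Δt · v_P v_S / (v_P − v_S) = Δt · (6.73·3.23)/(6.73−3.23) ≈ 6.2108·Δt.
So d_A = 189.44, d_B = 147.53, d_C = 43.27 km.
Circle about each station: (x + 155.2)² + (y − 153.2)² = 189.44²; (x − 11.1)² + (y + 113.1)² = 147.53²; (x + 51.4)² + (y − 40.1)² = 43.27².
Subtracting the A equation from the B and C equations removes the quadratic terms:
332.6 x − 532.6 y = -20520.05
207.6 x − 226.2 y = -9292.09
Solving the 2×2 system: x ≈ -8.7, y ≈ 33.1 km.
Check against A (with the unrounded x, y): √((x + 155.2)²+(y − 153.2)²) = 189.44 ≈ 189.44 km. ✓

-8.7 km east, 33.1 km north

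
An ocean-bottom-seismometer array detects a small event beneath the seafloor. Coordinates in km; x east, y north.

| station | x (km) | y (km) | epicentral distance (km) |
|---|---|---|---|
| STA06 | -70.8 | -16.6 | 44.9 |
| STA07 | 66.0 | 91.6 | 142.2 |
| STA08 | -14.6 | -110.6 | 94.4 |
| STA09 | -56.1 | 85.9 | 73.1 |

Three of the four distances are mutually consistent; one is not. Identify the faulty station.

Solve using three stations at a time. Using STA06, STA07, STA08 (subtract circle equations pairwise → linear system) gives (x, y) ≈ (-25.9, -16.9).
Distances from that point to each station vs reported:
  STA06: calculated 44.9 vs reported 44.9 → residual 0.0 km
  STA07: calculated 142.2 vs reported 142.2 → residual 0.0 km
  STA08: calculated 94.4 vs reported 94.4 → residual 0.0 km
  STA09: calculated 107.1 vs reported 73.1 → residual 34.0 km
STA06, STA07, STA08 are mutually consistent (residuals ≈ 0); STA09 is off by 34.0 km.

STA09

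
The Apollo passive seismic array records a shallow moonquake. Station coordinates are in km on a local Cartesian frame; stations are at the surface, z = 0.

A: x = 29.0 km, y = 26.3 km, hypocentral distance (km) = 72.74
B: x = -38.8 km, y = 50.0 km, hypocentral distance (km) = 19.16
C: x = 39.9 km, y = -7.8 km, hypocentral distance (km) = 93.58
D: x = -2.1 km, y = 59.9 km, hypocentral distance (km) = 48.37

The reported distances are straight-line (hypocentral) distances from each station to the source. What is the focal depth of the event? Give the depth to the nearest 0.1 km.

12.2 km

Each station gives a sphere (x−x_i)² + (y−y_i)² + z² = d_i² (stations at z=0).
Subtracting the A sphere from B and C: z² cancels, leaving linear equations in x and y:
-135.6 x + 47.4 y = 7396.75
21.8 x − 68.2 y = -3345.95
Solving: x ≈ -42.103, y ≈ 35.603 km (keep extra digits for the depth step; rounded: -42.1, 35.6).
Then from the A sphere: z² = 72.74² − (x − 29.0)² − (y − 26.3)² with x = -42.103, y = 35.603, so z ≈ 12.203 ≈ 12.2 km.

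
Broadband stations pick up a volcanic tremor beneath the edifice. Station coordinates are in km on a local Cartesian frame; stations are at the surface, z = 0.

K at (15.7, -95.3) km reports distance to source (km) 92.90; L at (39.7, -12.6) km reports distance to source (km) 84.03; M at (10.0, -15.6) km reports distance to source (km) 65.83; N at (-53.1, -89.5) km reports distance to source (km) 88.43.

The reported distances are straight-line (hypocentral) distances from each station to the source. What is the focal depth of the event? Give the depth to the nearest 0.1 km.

Each station gives a sphere (x−x_i)² + (y−y_i)² + z² = d_i² (stations at z=0).
Subtracting the K sphere from L and M: z² cancels, leaving linear equations in x and y:
48.0 x + 165.4 y = -6024.36
-11.4 x + 159.4 y = -4688.40
Solving: x ≈ -19.380, y ≈ -30.799 km (keep extra digits for the depth step; rounded: -19.4, -30.8).
Then from the K sphere: z² = 92.90² − (x − 15.7)² − (y + 95.3)² with x = -19.380, y = -30.799, so z ≈ 56.916 ≈ 56.9 km.

depth ≈ 56.9 km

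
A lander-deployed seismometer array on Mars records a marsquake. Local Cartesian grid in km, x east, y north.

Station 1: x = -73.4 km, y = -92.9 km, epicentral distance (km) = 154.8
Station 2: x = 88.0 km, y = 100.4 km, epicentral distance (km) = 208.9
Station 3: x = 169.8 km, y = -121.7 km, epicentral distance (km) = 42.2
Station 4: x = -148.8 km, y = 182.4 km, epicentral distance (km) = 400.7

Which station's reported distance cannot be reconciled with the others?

Station 1

Solve using three stations at a time. Using Station 2, Station 3, Station 4 (subtract circle equations pairwise → linear system) gives (x, y) ≈ (131.5, -103.9).
Distances from that point to each station vs reported:
  Station 1: calculated 205.2 vs reported 154.8 → residual 50.4 km
  Station 2: calculated 208.9 vs reported 208.9 → residual 0.0 km
  Station 3: calculated 42.2 vs reported 42.2 → residual 0.0 km
  Station 4: calculated 400.7 vs reported 400.7 → residual 0.0 km
Station 2, Station 3, Station 4 are mutually consistent (residuals ≈ 0); Station 1 is off by 50.4 km.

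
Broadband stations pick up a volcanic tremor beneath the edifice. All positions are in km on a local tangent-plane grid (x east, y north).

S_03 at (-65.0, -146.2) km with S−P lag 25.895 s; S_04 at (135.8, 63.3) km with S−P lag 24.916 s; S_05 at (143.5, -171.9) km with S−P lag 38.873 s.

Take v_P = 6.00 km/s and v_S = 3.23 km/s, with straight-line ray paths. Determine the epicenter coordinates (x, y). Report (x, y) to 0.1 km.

x ≈ -35.8 km, y ≈ 32.6 km

Distance from S−P lag: d = Δt · v_P v_S / (v_P − v_S) = Δt · (6.00·3.23)/(6.00−3.23) ≈ 6.9964·Δt.
So d_S_03 = 181.17, d_S_04 = 174.32, d_S_05 = 271.97 km.
Circle about each station: (x + 65.0)² + (y + 146.2)² = 181.17²; (x − 135.8)² + (y − 63.3)² = 174.32²; (x − 143.5)² + (y + 171.9)² = 271.97².
Subtracting the S_03 equation from the S_04 and S_05 equations removes the quadratic terms:
401.6 x + 419.0 y = -715.80
417.0 x − 51.4 y = -16602.69
Solving the 2×2 system: x ≈ -35.8, y ≈ 32.6 km.
Check against S_03 (with the unrounded x, y): √((x + 65.0)²+(y + 146.2)²) = 181.17 ≈ 181.17 km. ✓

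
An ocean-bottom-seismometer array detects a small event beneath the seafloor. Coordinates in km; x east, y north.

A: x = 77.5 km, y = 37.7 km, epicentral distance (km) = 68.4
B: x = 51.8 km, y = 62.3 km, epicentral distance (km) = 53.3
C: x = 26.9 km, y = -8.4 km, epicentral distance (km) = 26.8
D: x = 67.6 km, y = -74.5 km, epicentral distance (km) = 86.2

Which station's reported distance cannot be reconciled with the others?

Solve using three stations at a time. Using B, C, D (subtract circle equations pairwise → linear system) gives (x, y) ≈ (47.1, 9.2).
Distances from that point to each station vs reported:
  A: calculated 41.7 vs reported 68.4 → residual 26.7 km
  B: calculated 53.3 vs reported 53.3 → residual 0.0 km
  C: calculated 26.8 vs reported 26.8 → residual 0.0 km
  D: calculated 86.2 vs reported 86.2 → residual 0.0 km
B, C, D are mutually consistent (residuals ≈ 0); A is off by 26.7 km.

A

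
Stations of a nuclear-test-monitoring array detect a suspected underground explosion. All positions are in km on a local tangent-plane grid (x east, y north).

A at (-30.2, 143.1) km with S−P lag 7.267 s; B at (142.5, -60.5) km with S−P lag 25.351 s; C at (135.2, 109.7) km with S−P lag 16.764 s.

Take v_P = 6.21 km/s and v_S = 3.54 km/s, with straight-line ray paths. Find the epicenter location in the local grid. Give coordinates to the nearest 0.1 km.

Distance from S−P lag: d = Δt · v_P v_S / (v_P − v_S) = Δt · (6.21·3.54)/(6.21−3.54) ≈ 8.2335·Δt.
So d_A = 59.83, d_B = 208.73, d_C = 138.03 km.
Circle about each station: (x + 30.2)² + (y − 143.1)² = 59.83²; (x − 142.5)² + (y + 60.5)² = 208.73²; (x − 135.2)² + (y − 109.7)² = 138.03².
Subtracting the A equation from the B and C equations removes the quadratic terms:
345.4 x − 407.2 y = -37411.73
330.8 x − 66.8 y = -6549.17
Solving the 2×2 system: x ≈ -1.5, y ≈ 90.6 km.

x ≈ -1.5 km, y ≈ 90.6 km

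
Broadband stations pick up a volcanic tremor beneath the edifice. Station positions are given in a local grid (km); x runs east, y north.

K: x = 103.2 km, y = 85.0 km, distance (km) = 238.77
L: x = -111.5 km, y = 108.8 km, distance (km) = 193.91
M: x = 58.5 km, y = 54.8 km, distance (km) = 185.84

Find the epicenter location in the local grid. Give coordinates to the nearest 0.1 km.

Circle about each station: (x − 103.2)² + (y − 85.0)² = 238.77²; (x + 111.5)² + (y − 108.8)² = 193.91²; (x − 58.5)² + (y − 54.8)² = 185.84².
Subtracting the K equation from the L and M equations removes the quadratic terms:
-429.4 x + 47.6 y = 25804.47
-89.4 x − 60.4 y = 11024.66
Solving the 2×2 system: x ≈ -69.0, y ≈ -80.4 km.

-69.0 km east, -80.4 km north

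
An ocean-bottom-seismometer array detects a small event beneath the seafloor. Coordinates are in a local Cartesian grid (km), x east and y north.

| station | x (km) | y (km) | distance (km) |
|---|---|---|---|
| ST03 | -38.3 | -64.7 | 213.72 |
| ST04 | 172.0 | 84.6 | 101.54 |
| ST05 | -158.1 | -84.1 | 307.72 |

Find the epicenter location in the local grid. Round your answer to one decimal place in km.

(75.5, 116.2)

Circle about each station: (x + 38.3)² + (y + 64.7)² = 213.72²; (x − 172.0)² + (y − 84.6)² = 101.54²; (x + 158.1)² + (y + 84.1)² = 307.72².
Subtracting pairs of circle equations eliminates x²+y² and gives linear equations (the radical axes):
420.6 x + 298.6 y = 66454.05
-239.6 x − 38.8 y = -22599.92
Solving the 2×2 system: x ≈ 75.5, y ≈ 116.2 km.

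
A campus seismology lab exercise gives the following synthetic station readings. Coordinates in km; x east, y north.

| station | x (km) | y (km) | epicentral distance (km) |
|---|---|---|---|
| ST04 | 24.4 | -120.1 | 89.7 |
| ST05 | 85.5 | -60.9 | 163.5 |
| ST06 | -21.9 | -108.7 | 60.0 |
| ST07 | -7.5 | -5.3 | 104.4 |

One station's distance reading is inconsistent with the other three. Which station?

ST04

Solve using three stations at a time. Using ST05, ST06, ST07 (subtract circle equations pairwise → linear system) gives (x, y) ≈ (-76.4, -83.7).
Distances from that point to each station vs reported:
  ST04: calculated 107.1 vs reported 89.7 → residual 17.4 km
  ST05: calculated 163.5 vs reported 163.5 → residual 0.0 km
  ST06: calculated 59.9 vs reported 60.0 → residual 0.1 km
  ST07: calculated 104.4 vs reported 104.4 → residual 0.0 km
ST05, ST06, ST07 are mutually consistent (residuals ≈ 0); ST04 is off by 17.4 km.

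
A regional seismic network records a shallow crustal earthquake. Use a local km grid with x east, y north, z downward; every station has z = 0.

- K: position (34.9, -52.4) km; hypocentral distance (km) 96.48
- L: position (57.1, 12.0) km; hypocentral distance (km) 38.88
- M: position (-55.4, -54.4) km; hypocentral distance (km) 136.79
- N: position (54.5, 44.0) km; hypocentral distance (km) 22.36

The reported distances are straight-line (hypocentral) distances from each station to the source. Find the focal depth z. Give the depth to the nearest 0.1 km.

16.7 km

Each station gives a sphere (x−x_i)² + (y−y_i)² + z² = d_i² (stations at z=0).
Subtracting the K sphere from L and M: z² cancels, leaving linear equations in x and y:
44.4 x + 128.8 y = 7237.38
-180.6 x − 4.0 y = -7338.36
Solving: x ≈ 39.692, y ≈ 42.508 km (keep extra digits for the depth step; rounded: 39.7, 42.5).
Then from the K sphere: z² = 96.48² − (x − 34.9)² − (y + 52.4)² with x = 39.692, y = 42.508, so z ≈ 16.670 ≈ 16.7 km.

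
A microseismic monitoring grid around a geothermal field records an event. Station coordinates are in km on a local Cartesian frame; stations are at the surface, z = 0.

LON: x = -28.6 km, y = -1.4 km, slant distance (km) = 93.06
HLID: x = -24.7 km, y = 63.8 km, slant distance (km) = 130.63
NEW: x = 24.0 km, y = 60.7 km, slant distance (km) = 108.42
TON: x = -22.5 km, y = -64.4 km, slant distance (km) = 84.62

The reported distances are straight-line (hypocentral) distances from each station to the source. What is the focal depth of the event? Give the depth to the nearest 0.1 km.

z ≈ 38.8 km

Each station gives a sphere (x−x_i)² + (y−y_i)² + z² = d_i² (stations at z=0).
Subtracting the LON sphere from HLID and NEW: z² cancels, leaving linear equations in x and y:
7.8 x + 130.4 y = -4543.42
105.2 x + 124.2 y = 345.84
Solving: x ≈ 47.798, y ≈ -37.701 km (keep extra digits for the depth step; rounded: 47.8, -37.7).
Then from the LON sphere: z² = 93.06² − (x + 28.6)² − (y + 1.4)² with x = 47.798, y = -37.701, so z ≈ 38.804 ≈ 38.8 km.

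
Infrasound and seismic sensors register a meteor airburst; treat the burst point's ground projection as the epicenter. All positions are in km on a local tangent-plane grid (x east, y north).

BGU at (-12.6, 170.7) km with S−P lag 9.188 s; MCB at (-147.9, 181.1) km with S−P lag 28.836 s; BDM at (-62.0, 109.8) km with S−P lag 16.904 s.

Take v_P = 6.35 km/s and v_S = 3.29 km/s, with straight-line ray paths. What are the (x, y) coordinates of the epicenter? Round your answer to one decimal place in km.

Distance from S−P lag: d = Δt · v_P v_S / (v_P − v_S) = Δt · (6.35·3.29)/(6.35−3.29) ≈ 6.8273·Δt.
So d_BGU = 62.73, d_MCB = 196.87, d_BDM = 115.41 km.
Circle about each station: (x + 12.6)² + (y − 170.7)² = 62.73²; (x + 147.9)² + (y − 181.1)² = 196.87²; (x + 62.0)² + (y − 109.8)² = 115.41².
Subtracting the BGU equation from the MCB and BDM equations removes the quadratic terms:
-270.6 x + 20.8 y = -9448.37
-98.8 x − 121.8 y = -22781.63
Solving the 2×2 system: x ≈ 46.4, y ≈ 149.4 km.
Check against BGU (with the unrounded x, y): √((x + 12.6)²+(y − 170.7)²) = 62.73 ≈ 62.73 km. ✓

(46.4, 149.4)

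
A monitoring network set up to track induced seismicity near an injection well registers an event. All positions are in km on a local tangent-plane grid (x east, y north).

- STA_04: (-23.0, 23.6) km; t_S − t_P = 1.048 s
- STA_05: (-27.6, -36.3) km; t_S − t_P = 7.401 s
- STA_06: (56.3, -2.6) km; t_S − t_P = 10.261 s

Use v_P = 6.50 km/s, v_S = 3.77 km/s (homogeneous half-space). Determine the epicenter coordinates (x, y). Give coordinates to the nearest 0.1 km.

(-29.8, 30.1)

Distance from S−P lag: d = Δt · v_P v_S / (v_P − v_S) = Δt · (6.50·3.77)/(6.50−3.77) ≈ 8.9762·Δt.
So d_STA_04 = 9.41, d_STA_05 = 66.43, d_STA_06 = 92.10 km.
Circle about each station: (x + 23.0)² + (y − 23.6)² = 9.41²; (x + 27.6)² + (y + 36.3)² = 66.43²; (x − 56.3)² + (y + 2.6)² = 92.10².
Subtracting the STA_04 equation from the STA_05 and STA_06 equations removes the quadratic terms:
-9.2 x − 119.8 y = -3330.91
158.6 x − 52.4 y = -6303.37
Solving the 2×2 system: x ≈ -29.8, y ≈ 30.1 km.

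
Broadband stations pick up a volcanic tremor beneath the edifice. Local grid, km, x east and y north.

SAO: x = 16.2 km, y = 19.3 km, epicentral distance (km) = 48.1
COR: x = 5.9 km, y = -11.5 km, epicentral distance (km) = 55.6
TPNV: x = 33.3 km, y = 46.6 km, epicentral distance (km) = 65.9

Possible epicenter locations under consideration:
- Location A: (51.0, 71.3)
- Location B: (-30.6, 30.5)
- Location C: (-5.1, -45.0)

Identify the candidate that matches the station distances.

For each candidate, compare |candidate − station| to the reported distance:
Location A: residuals SAO 14.5, COR 38.7, TPNV 35.5 → max 38.7 km
Location B: residuals SAO 0.0, COR 0.0, TPNV 0.0 → max 0.0 km
Location C: residuals SAO 19.6, COR 20.3, TPNV 33.4 → max 33.4 km
Only Location B has all residuals ≈ 0.

Location B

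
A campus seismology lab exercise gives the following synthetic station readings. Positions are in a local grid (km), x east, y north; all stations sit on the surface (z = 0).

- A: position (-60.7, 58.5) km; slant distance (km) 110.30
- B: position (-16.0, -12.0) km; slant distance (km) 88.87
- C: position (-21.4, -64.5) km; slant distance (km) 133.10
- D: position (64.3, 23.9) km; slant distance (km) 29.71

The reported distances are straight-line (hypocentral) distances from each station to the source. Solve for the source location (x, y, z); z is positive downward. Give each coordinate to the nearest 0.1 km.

(48.9, 48.3, 7.1)

Each station gives a sphere (x−x_i)² + (y−y_i)² + z² = d_i² (stations at z=0).
Subtracting the A sphere from B and C: z² cancels, leaving linear equations in x and y:
89.4 x − 141.0 y = -2438.53
78.6 x − 246.0 y = -8038.05
Solving: x ≈ 48.900, y ≈ 48.299 km (keep extra digits for the depth step; rounded: 48.9, 48.3).
Then from the A sphere: z² = 110.30² − (x + 60.7)² − (y − 58.5)² with x = 48.900, y = 48.299, so z ≈ 7.062 ≈ 7.1 km.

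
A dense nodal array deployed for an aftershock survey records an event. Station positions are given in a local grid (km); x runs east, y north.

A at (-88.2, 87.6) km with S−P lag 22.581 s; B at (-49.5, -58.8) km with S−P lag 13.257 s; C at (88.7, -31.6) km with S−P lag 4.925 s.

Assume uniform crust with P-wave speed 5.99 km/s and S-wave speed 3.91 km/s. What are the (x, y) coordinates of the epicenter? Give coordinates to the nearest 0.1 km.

Distance from S−P lag: d = Δt · v_P v_S / (v_P − v_S) = Δt · (5.99·3.91)/(5.99−3.91) ≈ 11.2600·Δt.
So d_A = 254.26, d_B = 149.27, d_C = 55.46 km.
Circle about each station: (x + 88.2)² + (y − 87.6)² = 254.26²; (x + 49.5)² + (y + 58.8)² = 149.27²; (x − 88.7)² + (y + 31.6)² = 55.46².
Subtracting pairs of circle equations eliminates x²+y² and gives linear equations (the radical axes):
77.4 x − 292.8 y = 32821.30
353.8 x − 238.4 y = 54985.59
Solving the 2×2 system: x ≈ 97.2, y ≈ -86.4 km.

97.2 km east, -86.4 km north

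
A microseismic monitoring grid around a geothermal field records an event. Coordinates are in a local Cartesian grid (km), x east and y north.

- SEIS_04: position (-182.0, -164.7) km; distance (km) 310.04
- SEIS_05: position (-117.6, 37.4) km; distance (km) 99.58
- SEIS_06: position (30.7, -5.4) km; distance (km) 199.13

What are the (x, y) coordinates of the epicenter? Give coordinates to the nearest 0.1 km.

Circle about each station: (x + 182.0)² + (y + 164.7)² = 310.04²; (x + 117.6)² + (y − 37.4)² = 99.58²; (x − 30.7)² + (y + 5.4)² = 199.13².
Subtracting pairs of circle equations eliminates x²+y² and gives linear equations (the radical axes):
128.8 x + 404.2 y = 41187.06
425.4 x + 318.6 y = -2806.40
Solving the 2×2 system: x ≈ -108.9, y ≈ 136.6 km.
Check against SEIS_04 (with the unrounded x, y): √((x + 182.0)²+(y + 164.7)²) = 310.04 ≈ 310.04 km. ✓

-108.9 km east, 136.6 km north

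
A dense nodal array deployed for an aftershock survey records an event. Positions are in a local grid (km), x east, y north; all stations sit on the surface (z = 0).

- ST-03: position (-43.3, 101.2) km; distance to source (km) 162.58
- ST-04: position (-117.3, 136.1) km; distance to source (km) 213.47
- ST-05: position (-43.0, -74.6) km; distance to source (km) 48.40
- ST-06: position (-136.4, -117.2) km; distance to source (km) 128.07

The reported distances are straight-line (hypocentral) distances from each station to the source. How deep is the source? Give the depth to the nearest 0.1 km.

depth ≈ 43.2 km

Each station gives a sphere (x−x_i)² + (y−y_i)² + z² = d_i² (stations at z=0).
Subtracting the ST-03 sphere from ST-04 and ST-05: z² cancels, leaving linear equations in x and y:
-148.0 x + 69.8 y = 1028.99
0.6 x − 351.6 y = 19387.53
Solving: x ≈ -32.985, y ≈ -55.197 km (keep extra digits for the depth step; rounded: -33.0, -55.2).
Then from the ST-03 sphere: z² = 162.58² − (x + 43.3)² − (y − 101.2)² with x = -32.985, y = -55.197, so z ≈ 43.195 ≈ 43.2 km.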